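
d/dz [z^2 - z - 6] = 2*z - 1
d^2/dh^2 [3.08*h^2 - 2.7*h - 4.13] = 6.16000000000000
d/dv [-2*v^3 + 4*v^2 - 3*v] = -6*v^2 + 8*v - 3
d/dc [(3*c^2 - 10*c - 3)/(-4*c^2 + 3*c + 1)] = (-31*c^2 - 18*c - 1)/(16*c^4 - 24*c^3 + c^2 + 6*c + 1)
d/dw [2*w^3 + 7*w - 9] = 6*w^2 + 7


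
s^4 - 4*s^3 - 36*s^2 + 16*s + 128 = (s - 8)*(s - 2)*(s + 2)*(s + 4)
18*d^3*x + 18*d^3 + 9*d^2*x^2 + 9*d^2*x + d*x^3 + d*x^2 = (3*d + x)*(6*d + x)*(d*x + d)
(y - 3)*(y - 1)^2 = y^3 - 5*y^2 + 7*y - 3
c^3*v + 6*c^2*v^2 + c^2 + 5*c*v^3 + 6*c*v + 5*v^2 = (c + v)*(c + 5*v)*(c*v + 1)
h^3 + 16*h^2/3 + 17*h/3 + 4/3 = (h + 1/3)*(h + 1)*(h + 4)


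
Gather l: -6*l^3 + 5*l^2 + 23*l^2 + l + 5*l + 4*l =-6*l^3 + 28*l^2 + 10*l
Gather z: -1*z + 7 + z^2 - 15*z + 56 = z^2 - 16*z + 63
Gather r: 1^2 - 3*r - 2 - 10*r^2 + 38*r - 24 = -10*r^2 + 35*r - 25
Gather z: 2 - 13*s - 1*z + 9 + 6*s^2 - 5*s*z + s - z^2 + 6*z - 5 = 6*s^2 - 12*s - z^2 + z*(5 - 5*s) + 6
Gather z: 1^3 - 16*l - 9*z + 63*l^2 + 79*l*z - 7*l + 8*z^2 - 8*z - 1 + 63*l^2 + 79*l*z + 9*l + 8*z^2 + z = 126*l^2 - 14*l + 16*z^2 + z*(158*l - 16)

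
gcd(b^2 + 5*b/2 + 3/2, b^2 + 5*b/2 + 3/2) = b^2 + 5*b/2 + 3/2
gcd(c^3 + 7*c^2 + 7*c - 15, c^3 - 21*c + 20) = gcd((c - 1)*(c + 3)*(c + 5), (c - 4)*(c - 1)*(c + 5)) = c^2 + 4*c - 5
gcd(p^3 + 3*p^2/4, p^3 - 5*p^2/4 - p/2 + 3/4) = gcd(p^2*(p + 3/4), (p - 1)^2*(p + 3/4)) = p + 3/4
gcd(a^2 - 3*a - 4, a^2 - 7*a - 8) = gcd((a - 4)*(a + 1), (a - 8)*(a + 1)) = a + 1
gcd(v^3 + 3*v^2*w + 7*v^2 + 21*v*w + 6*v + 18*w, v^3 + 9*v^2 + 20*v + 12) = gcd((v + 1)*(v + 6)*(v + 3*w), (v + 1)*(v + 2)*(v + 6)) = v^2 + 7*v + 6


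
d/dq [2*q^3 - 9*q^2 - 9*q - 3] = 6*q^2 - 18*q - 9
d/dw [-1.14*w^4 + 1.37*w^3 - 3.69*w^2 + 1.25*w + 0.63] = -4.56*w^3 + 4.11*w^2 - 7.38*w + 1.25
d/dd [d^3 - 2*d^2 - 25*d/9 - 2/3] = 3*d^2 - 4*d - 25/9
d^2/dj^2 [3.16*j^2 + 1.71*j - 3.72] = 6.32000000000000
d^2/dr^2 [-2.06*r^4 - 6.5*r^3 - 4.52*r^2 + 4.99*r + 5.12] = -24.72*r^2 - 39.0*r - 9.04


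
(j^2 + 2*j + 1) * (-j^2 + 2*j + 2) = -j^4 + 5*j^2 + 6*j + 2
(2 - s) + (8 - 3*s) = 10 - 4*s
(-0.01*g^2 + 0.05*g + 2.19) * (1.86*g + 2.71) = -0.0186*g^3 + 0.0659*g^2 + 4.2089*g + 5.9349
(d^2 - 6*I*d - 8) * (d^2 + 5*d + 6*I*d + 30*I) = d^4 + 5*d^3 + 28*d^2 + 140*d - 48*I*d - 240*I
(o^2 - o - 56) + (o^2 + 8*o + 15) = 2*o^2 + 7*o - 41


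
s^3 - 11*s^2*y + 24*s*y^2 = s*(s - 8*y)*(s - 3*y)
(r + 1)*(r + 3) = r^2 + 4*r + 3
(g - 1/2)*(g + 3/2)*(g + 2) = g^3 + 3*g^2 + 5*g/4 - 3/2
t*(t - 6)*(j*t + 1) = j*t^3 - 6*j*t^2 + t^2 - 6*t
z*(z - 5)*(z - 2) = z^3 - 7*z^2 + 10*z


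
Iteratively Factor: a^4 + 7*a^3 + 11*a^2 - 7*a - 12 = (a + 1)*(a^3 + 6*a^2 + 5*a - 12) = (a + 1)*(a + 4)*(a^2 + 2*a - 3) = (a + 1)*(a + 3)*(a + 4)*(a - 1)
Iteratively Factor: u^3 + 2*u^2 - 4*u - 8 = (u + 2)*(u^2 - 4) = (u + 2)^2*(u - 2)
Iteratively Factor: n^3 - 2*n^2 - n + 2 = (n - 1)*(n^2 - n - 2) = (n - 1)*(n + 1)*(n - 2)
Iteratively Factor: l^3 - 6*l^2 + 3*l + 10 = (l - 5)*(l^2 - l - 2) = (l - 5)*(l - 2)*(l + 1)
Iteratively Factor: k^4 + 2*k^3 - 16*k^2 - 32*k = (k + 4)*(k^3 - 2*k^2 - 8*k) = (k - 4)*(k + 4)*(k^2 + 2*k) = (k - 4)*(k + 2)*(k + 4)*(k)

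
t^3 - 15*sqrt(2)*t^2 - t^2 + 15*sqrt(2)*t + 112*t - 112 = (t - 1)*(t - 8*sqrt(2))*(t - 7*sqrt(2))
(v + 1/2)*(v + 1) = v^2 + 3*v/2 + 1/2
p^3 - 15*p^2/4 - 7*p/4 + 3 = (p - 4)*(p - 3/4)*(p + 1)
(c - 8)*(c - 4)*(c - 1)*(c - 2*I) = c^4 - 13*c^3 - 2*I*c^3 + 44*c^2 + 26*I*c^2 - 32*c - 88*I*c + 64*I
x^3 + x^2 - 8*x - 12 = (x - 3)*(x + 2)^2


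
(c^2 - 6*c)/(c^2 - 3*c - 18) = c/(c + 3)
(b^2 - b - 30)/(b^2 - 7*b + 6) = (b + 5)/(b - 1)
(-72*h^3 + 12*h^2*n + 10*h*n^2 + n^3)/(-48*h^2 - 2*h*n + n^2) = (12*h^2 - 4*h*n - n^2)/(8*h - n)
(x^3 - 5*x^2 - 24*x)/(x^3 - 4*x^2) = (x^2 - 5*x - 24)/(x*(x - 4))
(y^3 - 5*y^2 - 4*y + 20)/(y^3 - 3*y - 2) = (y^2 - 3*y - 10)/(y^2 + 2*y + 1)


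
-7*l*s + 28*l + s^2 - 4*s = (-7*l + s)*(s - 4)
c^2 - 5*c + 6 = (c - 3)*(c - 2)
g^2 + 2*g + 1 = (g + 1)^2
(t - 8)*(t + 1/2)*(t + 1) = t^3 - 13*t^2/2 - 23*t/2 - 4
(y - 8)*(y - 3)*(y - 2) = y^3 - 13*y^2 + 46*y - 48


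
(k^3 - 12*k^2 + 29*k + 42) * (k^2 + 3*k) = k^5 - 9*k^4 - 7*k^3 + 129*k^2 + 126*k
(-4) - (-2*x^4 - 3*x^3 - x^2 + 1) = 2*x^4 + 3*x^3 + x^2 - 5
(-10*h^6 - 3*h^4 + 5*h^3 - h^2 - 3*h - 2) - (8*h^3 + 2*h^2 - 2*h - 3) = -10*h^6 - 3*h^4 - 3*h^3 - 3*h^2 - h + 1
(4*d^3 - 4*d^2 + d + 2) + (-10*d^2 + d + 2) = 4*d^3 - 14*d^2 + 2*d + 4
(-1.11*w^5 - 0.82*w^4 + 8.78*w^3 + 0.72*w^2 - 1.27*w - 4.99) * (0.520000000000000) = -0.5772*w^5 - 0.4264*w^4 + 4.5656*w^3 + 0.3744*w^2 - 0.6604*w - 2.5948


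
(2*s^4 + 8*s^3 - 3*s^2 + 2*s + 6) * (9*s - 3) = 18*s^5 + 66*s^4 - 51*s^3 + 27*s^2 + 48*s - 18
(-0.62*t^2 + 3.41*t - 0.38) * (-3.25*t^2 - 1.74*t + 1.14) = 2.015*t^4 - 10.0037*t^3 - 5.4052*t^2 + 4.5486*t - 0.4332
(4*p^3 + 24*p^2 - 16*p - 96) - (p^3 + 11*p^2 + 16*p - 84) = 3*p^3 + 13*p^2 - 32*p - 12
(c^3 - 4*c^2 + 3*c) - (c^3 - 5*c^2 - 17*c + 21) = c^2 + 20*c - 21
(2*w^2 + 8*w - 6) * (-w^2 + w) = -2*w^4 - 6*w^3 + 14*w^2 - 6*w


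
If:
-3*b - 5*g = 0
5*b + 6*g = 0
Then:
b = 0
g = 0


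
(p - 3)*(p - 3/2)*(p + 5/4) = p^3 - 13*p^2/4 - 9*p/8 + 45/8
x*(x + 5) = x^2 + 5*x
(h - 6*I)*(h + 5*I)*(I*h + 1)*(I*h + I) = -h^4 - h^3 + 2*I*h^3 - 29*h^2 + 2*I*h^2 - 29*h + 30*I*h + 30*I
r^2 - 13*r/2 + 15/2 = (r - 5)*(r - 3/2)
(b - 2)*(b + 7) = b^2 + 5*b - 14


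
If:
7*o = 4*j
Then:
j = 7*o/4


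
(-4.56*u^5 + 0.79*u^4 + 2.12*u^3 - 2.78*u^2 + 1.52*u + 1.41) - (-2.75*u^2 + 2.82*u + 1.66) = -4.56*u^5 + 0.79*u^4 + 2.12*u^3 - 0.0299999999999998*u^2 - 1.3*u - 0.25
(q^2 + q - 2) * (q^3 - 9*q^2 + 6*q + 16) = q^5 - 8*q^4 - 5*q^3 + 40*q^2 + 4*q - 32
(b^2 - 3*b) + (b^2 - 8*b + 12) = 2*b^2 - 11*b + 12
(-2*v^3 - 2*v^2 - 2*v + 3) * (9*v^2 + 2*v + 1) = -18*v^5 - 22*v^4 - 24*v^3 + 21*v^2 + 4*v + 3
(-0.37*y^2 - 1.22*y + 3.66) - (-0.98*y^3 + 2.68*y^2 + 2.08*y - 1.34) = 0.98*y^3 - 3.05*y^2 - 3.3*y + 5.0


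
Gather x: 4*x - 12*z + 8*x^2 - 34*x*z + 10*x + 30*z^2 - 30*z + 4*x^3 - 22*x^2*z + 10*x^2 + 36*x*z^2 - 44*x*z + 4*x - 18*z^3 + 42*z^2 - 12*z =4*x^3 + x^2*(18 - 22*z) + x*(36*z^2 - 78*z + 18) - 18*z^3 + 72*z^2 - 54*z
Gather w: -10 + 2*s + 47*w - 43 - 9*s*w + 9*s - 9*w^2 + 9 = 11*s - 9*w^2 + w*(47 - 9*s) - 44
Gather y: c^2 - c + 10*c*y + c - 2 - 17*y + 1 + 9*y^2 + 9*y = c^2 + 9*y^2 + y*(10*c - 8) - 1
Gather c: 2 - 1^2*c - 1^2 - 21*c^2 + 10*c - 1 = -21*c^2 + 9*c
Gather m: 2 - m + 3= 5 - m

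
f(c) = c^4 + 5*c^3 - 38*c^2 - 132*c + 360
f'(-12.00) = -3972.00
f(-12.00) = 8568.00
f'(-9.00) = -1149.00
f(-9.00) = 1386.00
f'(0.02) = -133.51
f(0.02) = 357.34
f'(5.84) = 732.45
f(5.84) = 452.18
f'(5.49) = 564.74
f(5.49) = 225.77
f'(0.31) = -154.00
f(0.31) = 315.59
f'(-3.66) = 150.98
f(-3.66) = 268.39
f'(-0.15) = -120.28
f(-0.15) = 378.93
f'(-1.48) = 0.37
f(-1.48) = 460.71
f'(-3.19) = 133.23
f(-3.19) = 335.63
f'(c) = 4*c^3 + 15*c^2 - 76*c - 132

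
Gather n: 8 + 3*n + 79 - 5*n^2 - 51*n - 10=-5*n^2 - 48*n + 77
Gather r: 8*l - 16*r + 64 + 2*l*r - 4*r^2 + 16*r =2*l*r + 8*l - 4*r^2 + 64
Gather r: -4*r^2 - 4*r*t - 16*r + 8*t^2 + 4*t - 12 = -4*r^2 + r*(-4*t - 16) + 8*t^2 + 4*t - 12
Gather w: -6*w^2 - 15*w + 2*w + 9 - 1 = -6*w^2 - 13*w + 8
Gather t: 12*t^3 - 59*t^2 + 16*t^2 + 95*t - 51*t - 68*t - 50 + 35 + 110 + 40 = 12*t^3 - 43*t^2 - 24*t + 135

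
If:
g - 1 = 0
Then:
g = 1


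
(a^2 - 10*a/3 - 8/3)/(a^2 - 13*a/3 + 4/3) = (3*a + 2)/(3*a - 1)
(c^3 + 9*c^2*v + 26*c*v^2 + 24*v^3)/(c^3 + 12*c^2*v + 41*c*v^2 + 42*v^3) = (c + 4*v)/(c + 7*v)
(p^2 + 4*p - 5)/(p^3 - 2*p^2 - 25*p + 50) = (p - 1)/(p^2 - 7*p + 10)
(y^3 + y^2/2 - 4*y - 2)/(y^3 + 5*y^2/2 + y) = (y - 2)/y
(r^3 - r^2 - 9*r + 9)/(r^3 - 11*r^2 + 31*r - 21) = (r + 3)/(r - 7)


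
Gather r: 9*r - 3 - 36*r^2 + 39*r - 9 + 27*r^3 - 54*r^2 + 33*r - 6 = 27*r^3 - 90*r^2 + 81*r - 18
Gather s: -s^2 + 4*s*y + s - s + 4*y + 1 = -s^2 + 4*s*y + 4*y + 1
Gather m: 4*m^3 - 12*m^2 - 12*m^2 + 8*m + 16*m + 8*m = 4*m^3 - 24*m^2 + 32*m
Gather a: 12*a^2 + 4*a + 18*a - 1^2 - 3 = 12*a^2 + 22*a - 4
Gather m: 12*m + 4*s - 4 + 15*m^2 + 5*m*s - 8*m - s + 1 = 15*m^2 + m*(5*s + 4) + 3*s - 3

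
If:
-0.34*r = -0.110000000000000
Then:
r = 0.32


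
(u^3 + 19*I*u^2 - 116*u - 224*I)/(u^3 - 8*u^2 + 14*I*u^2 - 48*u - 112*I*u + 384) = (u^2 + 11*I*u - 28)/(u^2 + u*(-8 + 6*I) - 48*I)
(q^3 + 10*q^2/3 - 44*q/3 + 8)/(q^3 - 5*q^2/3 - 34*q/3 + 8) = (q^2 + 4*q - 12)/(q^2 - q - 12)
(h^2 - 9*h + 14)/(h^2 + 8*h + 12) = (h^2 - 9*h + 14)/(h^2 + 8*h + 12)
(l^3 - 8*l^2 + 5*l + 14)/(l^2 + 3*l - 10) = (l^2 - 6*l - 7)/(l + 5)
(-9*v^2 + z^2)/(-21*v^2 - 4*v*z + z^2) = (-3*v + z)/(-7*v + z)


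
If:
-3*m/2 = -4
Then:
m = 8/3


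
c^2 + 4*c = c*(c + 4)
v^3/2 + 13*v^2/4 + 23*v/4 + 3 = (v/2 + 1/2)*(v + 3/2)*(v + 4)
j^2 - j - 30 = (j - 6)*(j + 5)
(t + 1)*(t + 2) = t^2 + 3*t + 2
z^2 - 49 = (z - 7)*(z + 7)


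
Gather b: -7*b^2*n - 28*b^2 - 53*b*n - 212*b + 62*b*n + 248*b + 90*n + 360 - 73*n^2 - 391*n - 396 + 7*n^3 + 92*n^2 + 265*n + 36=b^2*(-7*n - 28) + b*(9*n + 36) + 7*n^3 + 19*n^2 - 36*n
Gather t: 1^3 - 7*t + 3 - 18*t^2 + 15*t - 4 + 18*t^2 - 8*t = 0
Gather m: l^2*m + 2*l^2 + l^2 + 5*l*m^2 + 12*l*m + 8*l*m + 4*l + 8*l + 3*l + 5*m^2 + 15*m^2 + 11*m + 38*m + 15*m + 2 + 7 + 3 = 3*l^2 + 15*l + m^2*(5*l + 20) + m*(l^2 + 20*l + 64) + 12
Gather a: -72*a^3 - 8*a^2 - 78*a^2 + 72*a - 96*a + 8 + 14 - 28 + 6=-72*a^3 - 86*a^2 - 24*a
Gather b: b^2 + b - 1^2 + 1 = b^2 + b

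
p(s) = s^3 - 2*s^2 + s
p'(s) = 3*s^2 - 4*s + 1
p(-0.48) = -1.05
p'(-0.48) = 3.61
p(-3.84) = -89.95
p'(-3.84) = 60.60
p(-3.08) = -51.27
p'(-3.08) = 41.78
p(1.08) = 0.01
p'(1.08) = 0.18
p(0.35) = 0.15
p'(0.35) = -0.03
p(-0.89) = -3.18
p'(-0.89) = 6.94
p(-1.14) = -5.22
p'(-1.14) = 9.46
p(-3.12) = -52.96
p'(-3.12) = 42.68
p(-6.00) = -294.00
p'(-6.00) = 133.00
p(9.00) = 576.00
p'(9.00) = 208.00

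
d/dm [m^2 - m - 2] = 2*m - 1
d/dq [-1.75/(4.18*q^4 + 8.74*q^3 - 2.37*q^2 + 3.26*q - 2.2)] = (29.26*q^3 + 45.885*q^2 - 8.295*q + 5.705)/(4.18*q^4 + 8.74*q^3 - 2.37*q^2 + 3.26*q - 2.2)^2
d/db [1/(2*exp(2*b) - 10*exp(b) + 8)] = (5/2 - exp(b))*exp(b)/(exp(2*b) - 5*exp(b) + 4)^2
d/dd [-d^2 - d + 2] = -2*d - 1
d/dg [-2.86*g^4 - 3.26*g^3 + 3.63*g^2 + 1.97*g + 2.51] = -11.44*g^3 - 9.78*g^2 + 7.26*g + 1.97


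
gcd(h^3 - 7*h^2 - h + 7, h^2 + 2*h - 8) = 1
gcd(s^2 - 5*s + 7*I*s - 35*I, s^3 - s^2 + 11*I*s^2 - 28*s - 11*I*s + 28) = s + 7*I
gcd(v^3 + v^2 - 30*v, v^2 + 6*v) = v^2 + 6*v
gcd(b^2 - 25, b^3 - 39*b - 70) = b + 5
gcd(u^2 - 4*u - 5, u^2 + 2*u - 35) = u - 5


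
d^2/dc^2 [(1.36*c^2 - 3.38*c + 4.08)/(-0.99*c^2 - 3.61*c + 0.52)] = (-1.77635683940025e-15*c^4 + 16.346484*c^3 - 28.193616*c^2 - 77.048928*c - 98.58832)/(0.970299*c^6 + 10.614483*c^5 + 37.176381*c^4 + 35.895313*c^3 - 19.526988*c^2 + 2.928432*c - 0.140608)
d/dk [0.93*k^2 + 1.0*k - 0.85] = 1.86*k + 1.0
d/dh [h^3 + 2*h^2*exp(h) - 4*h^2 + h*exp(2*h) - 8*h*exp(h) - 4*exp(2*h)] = 2*h^2*exp(h) + 3*h^2 + 2*h*exp(2*h) - 4*h*exp(h) - 8*h - 7*exp(2*h) - 8*exp(h)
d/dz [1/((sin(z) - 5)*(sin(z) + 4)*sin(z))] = (-3*cos(z) + 2/tan(z) + 20*cos(z)/sin(z)^2)/((sin(z) - 5)^2*(sin(z) + 4)^2)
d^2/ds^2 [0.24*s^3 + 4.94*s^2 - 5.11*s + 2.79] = 1.44*s + 9.88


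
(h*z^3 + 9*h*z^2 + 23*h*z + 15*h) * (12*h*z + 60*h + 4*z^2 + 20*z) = 12*h^2*z^4 + 168*h^2*z^3 + 816*h^2*z^2 + 1560*h^2*z + 900*h^2 + 4*h*z^5 + 56*h*z^4 + 272*h*z^3 + 520*h*z^2 + 300*h*z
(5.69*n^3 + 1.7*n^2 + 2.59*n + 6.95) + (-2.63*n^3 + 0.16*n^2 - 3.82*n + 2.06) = 3.06*n^3 + 1.86*n^2 - 1.23*n + 9.01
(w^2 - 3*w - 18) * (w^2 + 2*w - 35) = w^4 - w^3 - 59*w^2 + 69*w + 630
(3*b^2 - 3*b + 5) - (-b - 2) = 3*b^2 - 2*b + 7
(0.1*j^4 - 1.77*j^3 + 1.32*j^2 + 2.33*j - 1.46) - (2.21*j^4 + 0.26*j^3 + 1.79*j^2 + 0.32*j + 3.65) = -2.11*j^4 - 2.03*j^3 - 0.47*j^2 + 2.01*j - 5.11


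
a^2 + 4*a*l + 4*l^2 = (a + 2*l)^2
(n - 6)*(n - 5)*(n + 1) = n^3 - 10*n^2 + 19*n + 30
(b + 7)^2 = b^2 + 14*b + 49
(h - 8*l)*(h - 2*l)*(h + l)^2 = h^4 - 8*h^3*l - 3*h^2*l^2 + 22*h*l^3 + 16*l^4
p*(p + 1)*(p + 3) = p^3 + 4*p^2 + 3*p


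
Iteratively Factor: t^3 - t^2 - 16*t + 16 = (t - 1)*(t^2 - 16) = (t - 4)*(t - 1)*(t + 4)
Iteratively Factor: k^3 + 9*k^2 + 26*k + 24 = (k + 3)*(k^2 + 6*k + 8) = (k + 3)*(k + 4)*(k + 2)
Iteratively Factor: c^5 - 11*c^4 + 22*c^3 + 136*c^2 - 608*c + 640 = (c - 4)*(c^4 - 7*c^3 - 6*c^2 + 112*c - 160) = (c - 4)^2*(c^3 - 3*c^2 - 18*c + 40) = (c - 4)^2*(c + 4)*(c^2 - 7*c + 10) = (c - 4)^2*(c - 2)*(c + 4)*(c - 5)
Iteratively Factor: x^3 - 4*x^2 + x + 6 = (x - 3)*(x^2 - x - 2) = (x - 3)*(x + 1)*(x - 2)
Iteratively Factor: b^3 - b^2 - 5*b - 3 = (b + 1)*(b^2 - 2*b - 3) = (b - 3)*(b + 1)*(b + 1)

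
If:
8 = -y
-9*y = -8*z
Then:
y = -8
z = -9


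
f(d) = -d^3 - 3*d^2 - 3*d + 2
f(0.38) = 0.37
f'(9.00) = -300.00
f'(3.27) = -54.70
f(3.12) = -66.93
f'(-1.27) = -0.22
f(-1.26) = 3.02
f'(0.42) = -6.05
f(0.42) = 0.14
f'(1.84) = -24.20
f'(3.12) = -50.92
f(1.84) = -19.91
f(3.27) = -74.85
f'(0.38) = -5.71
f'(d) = -3*d^2 - 6*d - 3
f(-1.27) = 3.02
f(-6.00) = 128.00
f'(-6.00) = -75.00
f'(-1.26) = -0.20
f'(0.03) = -3.18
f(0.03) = 1.91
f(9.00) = -997.00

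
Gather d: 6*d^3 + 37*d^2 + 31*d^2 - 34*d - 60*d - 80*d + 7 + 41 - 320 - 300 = 6*d^3 + 68*d^2 - 174*d - 572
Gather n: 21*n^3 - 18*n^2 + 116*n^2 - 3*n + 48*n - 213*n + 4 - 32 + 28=21*n^3 + 98*n^2 - 168*n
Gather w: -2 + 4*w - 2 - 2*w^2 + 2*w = -2*w^2 + 6*w - 4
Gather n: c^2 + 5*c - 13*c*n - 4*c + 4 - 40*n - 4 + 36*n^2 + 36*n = c^2 + c + 36*n^2 + n*(-13*c - 4)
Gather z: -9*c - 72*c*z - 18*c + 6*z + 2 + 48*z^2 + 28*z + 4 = -27*c + 48*z^2 + z*(34 - 72*c) + 6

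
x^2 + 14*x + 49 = (x + 7)^2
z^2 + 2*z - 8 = (z - 2)*(z + 4)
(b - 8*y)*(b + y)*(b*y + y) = b^3*y - 7*b^2*y^2 + b^2*y - 8*b*y^3 - 7*b*y^2 - 8*y^3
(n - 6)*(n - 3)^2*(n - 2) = n^4 - 14*n^3 + 69*n^2 - 144*n + 108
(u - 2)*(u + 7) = u^2 + 5*u - 14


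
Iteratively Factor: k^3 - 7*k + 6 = (k + 3)*(k^2 - 3*k + 2) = (k - 1)*(k + 3)*(k - 2)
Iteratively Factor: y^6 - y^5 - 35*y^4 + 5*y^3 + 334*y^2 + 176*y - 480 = (y - 5)*(y^5 + 4*y^4 - 15*y^3 - 70*y^2 - 16*y + 96) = (y - 5)*(y - 4)*(y^4 + 8*y^3 + 17*y^2 - 2*y - 24) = (y - 5)*(y - 4)*(y + 2)*(y^3 + 6*y^2 + 5*y - 12) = (y - 5)*(y - 4)*(y - 1)*(y + 2)*(y^2 + 7*y + 12) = (y - 5)*(y - 4)*(y - 1)*(y + 2)*(y + 4)*(y + 3)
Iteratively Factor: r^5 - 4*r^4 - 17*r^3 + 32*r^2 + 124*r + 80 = (r + 2)*(r^4 - 6*r^3 - 5*r^2 + 42*r + 40) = (r - 4)*(r + 2)*(r^3 - 2*r^2 - 13*r - 10) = (r - 4)*(r + 2)^2*(r^2 - 4*r - 5) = (r - 5)*(r - 4)*(r + 2)^2*(r + 1)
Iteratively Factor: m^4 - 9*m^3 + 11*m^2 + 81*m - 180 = (m - 5)*(m^3 - 4*m^2 - 9*m + 36) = (m - 5)*(m - 3)*(m^2 - m - 12) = (m - 5)*(m - 3)*(m + 3)*(m - 4)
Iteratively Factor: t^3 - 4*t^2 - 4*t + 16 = (t - 4)*(t^2 - 4) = (t - 4)*(t - 2)*(t + 2)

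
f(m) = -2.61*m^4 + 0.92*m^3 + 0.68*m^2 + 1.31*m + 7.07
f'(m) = -10.44*m^3 + 2.76*m^2 + 1.36*m + 1.31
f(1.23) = 5.45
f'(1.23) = -12.27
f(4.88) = -1343.62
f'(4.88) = -1139.60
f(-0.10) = 6.94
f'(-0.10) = 1.21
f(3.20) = -225.31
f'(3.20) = -308.17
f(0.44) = 7.76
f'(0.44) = 1.55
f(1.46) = 1.44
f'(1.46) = -23.31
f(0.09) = 7.19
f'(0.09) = 1.45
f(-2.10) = -51.96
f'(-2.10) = 107.31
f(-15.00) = -135095.83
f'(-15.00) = 35836.91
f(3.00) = -169.45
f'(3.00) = -251.65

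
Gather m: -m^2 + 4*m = -m^2 + 4*m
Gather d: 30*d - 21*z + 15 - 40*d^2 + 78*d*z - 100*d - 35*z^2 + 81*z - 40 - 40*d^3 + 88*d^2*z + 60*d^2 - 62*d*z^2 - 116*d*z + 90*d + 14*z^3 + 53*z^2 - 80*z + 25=-40*d^3 + d^2*(88*z + 20) + d*(-62*z^2 - 38*z + 20) + 14*z^3 + 18*z^2 - 20*z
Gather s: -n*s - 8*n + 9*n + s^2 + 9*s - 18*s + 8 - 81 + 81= n + s^2 + s*(-n - 9) + 8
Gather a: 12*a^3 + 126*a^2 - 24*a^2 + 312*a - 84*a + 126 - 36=12*a^3 + 102*a^2 + 228*a + 90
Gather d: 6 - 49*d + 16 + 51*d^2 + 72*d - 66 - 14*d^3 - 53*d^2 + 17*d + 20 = -14*d^3 - 2*d^2 + 40*d - 24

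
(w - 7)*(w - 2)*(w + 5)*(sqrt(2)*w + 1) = sqrt(2)*w^4 - 4*sqrt(2)*w^3 + w^3 - 31*sqrt(2)*w^2 - 4*w^2 - 31*w + 70*sqrt(2)*w + 70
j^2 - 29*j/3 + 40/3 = (j - 8)*(j - 5/3)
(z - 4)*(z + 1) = z^2 - 3*z - 4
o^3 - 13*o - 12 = (o - 4)*(o + 1)*(o + 3)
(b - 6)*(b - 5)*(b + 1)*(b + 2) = b^4 - 8*b^3 - b^2 + 68*b + 60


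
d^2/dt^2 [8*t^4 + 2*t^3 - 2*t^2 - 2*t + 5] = 96*t^2 + 12*t - 4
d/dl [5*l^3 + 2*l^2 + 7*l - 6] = 15*l^2 + 4*l + 7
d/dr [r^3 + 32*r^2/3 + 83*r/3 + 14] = 3*r^2 + 64*r/3 + 83/3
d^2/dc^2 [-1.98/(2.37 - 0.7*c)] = 1.9404/(0.7*c - 2.37)^3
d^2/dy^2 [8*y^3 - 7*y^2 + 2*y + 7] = 48*y - 14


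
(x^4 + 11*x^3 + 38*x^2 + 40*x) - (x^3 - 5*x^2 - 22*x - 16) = x^4 + 10*x^3 + 43*x^2 + 62*x + 16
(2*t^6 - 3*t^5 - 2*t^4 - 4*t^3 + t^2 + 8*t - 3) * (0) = 0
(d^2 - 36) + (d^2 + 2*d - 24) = 2*d^2 + 2*d - 60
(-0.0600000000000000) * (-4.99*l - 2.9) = 0.2994*l + 0.174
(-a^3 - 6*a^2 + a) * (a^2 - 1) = -a^5 - 6*a^4 + 2*a^3 + 6*a^2 - a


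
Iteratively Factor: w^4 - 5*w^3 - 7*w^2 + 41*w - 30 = (w - 1)*(w^3 - 4*w^2 - 11*w + 30) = (w - 5)*(w - 1)*(w^2 + w - 6) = (w - 5)*(w - 1)*(w + 3)*(w - 2)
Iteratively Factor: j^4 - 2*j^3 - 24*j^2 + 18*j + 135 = (j + 3)*(j^3 - 5*j^2 - 9*j + 45) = (j - 3)*(j + 3)*(j^2 - 2*j - 15) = (j - 5)*(j - 3)*(j + 3)*(j + 3)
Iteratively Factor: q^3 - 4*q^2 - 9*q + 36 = (q - 3)*(q^2 - q - 12) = (q - 4)*(q - 3)*(q + 3)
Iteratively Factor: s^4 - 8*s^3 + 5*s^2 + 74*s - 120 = (s - 5)*(s^3 - 3*s^2 - 10*s + 24) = (s - 5)*(s - 4)*(s^2 + s - 6) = (s - 5)*(s - 4)*(s + 3)*(s - 2)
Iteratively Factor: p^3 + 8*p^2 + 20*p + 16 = (p + 2)*(p^2 + 6*p + 8) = (p + 2)*(p + 4)*(p + 2)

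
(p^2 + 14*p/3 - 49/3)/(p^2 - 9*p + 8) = (3*p^2 + 14*p - 49)/(3*(p^2 - 9*p + 8))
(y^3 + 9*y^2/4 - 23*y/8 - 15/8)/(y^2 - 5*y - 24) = (8*y^2 - 6*y - 5)/(8*(y - 8))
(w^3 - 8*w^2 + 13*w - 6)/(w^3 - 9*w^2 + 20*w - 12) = (w - 1)/(w - 2)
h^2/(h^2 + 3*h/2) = 2*h/(2*h + 3)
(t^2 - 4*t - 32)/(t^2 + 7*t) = (t^2 - 4*t - 32)/(t*(t + 7))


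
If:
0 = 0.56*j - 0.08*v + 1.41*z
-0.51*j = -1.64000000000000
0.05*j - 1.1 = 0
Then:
No Solution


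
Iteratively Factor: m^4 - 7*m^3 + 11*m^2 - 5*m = (m)*(m^3 - 7*m^2 + 11*m - 5) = m*(m - 1)*(m^2 - 6*m + 5) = m*(m - 1)^2*(m - 5)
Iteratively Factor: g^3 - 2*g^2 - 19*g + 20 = (g - 1)*(g^2 - g - 20) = (g - 5)*(g - 1)*(g + 4)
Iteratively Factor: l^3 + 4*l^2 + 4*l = (l)*(l^2 + 4*l + 4) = l*(l + 2)*(l + 2)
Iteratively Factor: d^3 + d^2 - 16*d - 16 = (d + 4)*(d^2 - 3*d - 4) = (d - 4)*(d + 4)*(d + 1)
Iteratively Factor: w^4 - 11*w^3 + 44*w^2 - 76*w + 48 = (w - 2)*(w^3 - 9*w^2 + 26*w - 24) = (w - 3)*(w - 2)*(w^2 - 6*w + 8) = (w - 3)*(w - 2)^2*(w - 4)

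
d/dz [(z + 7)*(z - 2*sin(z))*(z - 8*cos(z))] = (z + 7)*(z - 2*sin(z))*(8*sin(z) + 1) - (z + 7)*(z - 8*cos(z))*(2*cos(z) - 1) + (z - 2*sin(z))*(z - 8*cos(z))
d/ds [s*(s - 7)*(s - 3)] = 3*s^2 - 20*s + 21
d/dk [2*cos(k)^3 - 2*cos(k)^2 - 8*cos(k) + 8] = 2*(-3*cos(k)^2 + 2*cos(k) + 4)*sin(k)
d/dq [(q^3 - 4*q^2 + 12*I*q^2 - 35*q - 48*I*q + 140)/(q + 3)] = (2*q^3 + q^2*(5 + 12*I) + q*(-24 + 72*I) - 245 - 144*I)/(q^2 + 6*q + 9)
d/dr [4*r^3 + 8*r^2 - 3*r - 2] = 12*r^2 + 16*r - 3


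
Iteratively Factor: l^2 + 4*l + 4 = (l + 2)*(l + 2)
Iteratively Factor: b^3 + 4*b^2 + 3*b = (b + 3)*(b^2 + b) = b*(b + 3)*(b + 1)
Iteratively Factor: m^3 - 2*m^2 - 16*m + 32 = (m - 4)*(m^2 + 2*m - 8) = (m - 4)*(m - 2)*(m + 4)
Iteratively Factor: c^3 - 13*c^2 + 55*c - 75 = (c - 5)*(c^2 - 8*c + 15) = (c - 5)^2*(c - 3)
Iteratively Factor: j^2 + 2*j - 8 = (j + 4)*(j - 2)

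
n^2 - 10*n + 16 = (n - 8)*(n - 2)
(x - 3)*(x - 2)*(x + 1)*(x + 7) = x^4 + 3*x^3 - 27*x^2 + 13*x + 42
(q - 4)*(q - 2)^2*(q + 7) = q^4 - q^3 - 36*q^2 + 124*q - 112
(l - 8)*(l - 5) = l^2 - 13*l + 40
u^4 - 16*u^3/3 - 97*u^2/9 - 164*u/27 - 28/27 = (u - 7)*(u + 1/3)*(u + 2/3)^2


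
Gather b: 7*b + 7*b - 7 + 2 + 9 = 14*b + 4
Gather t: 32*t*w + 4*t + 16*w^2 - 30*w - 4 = t*(32*w + 4) + 16*w^2 - 30*w - 4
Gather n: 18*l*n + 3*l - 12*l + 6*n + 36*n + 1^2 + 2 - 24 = -9*l + n*(18*l + 42) - 21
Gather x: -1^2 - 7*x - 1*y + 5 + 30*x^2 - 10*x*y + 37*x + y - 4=30*x^2 + x*(30 - 10*y)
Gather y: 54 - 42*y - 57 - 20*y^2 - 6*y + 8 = -20*y^2 - 48*y + 5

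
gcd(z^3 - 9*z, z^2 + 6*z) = z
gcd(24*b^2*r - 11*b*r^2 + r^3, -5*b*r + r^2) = r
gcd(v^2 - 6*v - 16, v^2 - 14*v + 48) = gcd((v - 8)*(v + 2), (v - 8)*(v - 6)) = v - 8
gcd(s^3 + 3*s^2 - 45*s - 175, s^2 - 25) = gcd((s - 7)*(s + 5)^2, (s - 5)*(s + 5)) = s + 5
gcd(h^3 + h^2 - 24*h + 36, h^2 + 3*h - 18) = h^2 + 3*h - 18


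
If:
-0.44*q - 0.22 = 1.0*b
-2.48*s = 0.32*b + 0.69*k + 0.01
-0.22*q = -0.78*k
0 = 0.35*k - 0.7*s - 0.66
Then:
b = -2.84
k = 1.68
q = 5.94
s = -0.10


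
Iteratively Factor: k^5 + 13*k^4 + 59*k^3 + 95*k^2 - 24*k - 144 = (k + 4)*(k^4 + 9*k^3 + 23*k^2 + 3*k - 36) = (k + 3)*(k + 4)*(k^3 + 6*k^2 + 5*k - 12) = (k - 1)*(k + 3)*(k + 4)*(k^2 + 7*k + 12) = (k - 1)*(k + 3)^2*(k + 4)*(k + 4)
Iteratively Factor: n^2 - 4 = (n + 2)*(n - 2)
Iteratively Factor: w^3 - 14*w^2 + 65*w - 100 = (w - 5)*(w^2 - 9*w + 20) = (w - 5)^2*(w - 4)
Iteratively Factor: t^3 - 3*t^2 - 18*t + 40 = (t - 5)*(t^2 + 2*t - 8) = (t - 5)*(t + 4)*(t - 2)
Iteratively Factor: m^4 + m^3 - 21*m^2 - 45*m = (m)*(m^3 + m^2 - 21*m - 45) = m*(m + 3)*(m^2 - 2*m - 15) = m*(m - 5)*(m + 3)*(m + 3)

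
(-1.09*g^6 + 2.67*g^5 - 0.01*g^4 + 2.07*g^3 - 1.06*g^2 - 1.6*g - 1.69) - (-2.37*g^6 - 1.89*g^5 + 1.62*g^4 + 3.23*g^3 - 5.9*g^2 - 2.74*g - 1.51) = 1.28*g^6 + 4.56*g^5 - 1.63*g^4 - 1.16*g^3 + 4.84*g^2 + 1.14*g - 0.18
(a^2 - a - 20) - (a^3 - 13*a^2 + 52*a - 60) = -a^3 + 14*a^2 - 53*a + 40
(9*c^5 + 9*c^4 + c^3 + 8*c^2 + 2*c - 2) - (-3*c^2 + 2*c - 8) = 9*c^5 + 9*c^4 + c^3 + 11*c^2 + 6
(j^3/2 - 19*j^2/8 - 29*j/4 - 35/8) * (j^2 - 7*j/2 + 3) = j^5/2 - 33*j^4/8 + 41*j^3/16 + 111*j^2/8 - 103*j/16 - 105/8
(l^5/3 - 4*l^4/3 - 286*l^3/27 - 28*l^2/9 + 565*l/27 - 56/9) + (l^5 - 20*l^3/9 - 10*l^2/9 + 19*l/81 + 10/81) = 4*l^5/3 - 4*l^4/3 - 346*l^3/27 - 38*l^2/9 + 1714*l/81 - 494/81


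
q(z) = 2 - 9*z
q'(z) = -9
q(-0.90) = 10.10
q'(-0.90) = -9.00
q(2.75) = -22.75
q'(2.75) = -9.00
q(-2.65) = 25.85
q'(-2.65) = -9.00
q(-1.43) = 14.87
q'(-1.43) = -9.00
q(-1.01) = 11.09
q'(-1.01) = -9.00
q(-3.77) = 35.93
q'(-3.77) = -9.00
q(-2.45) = 24.05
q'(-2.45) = -9.00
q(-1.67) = 17.03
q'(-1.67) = -9.00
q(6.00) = -52.00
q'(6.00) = -9.00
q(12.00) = -106.00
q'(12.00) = -9.00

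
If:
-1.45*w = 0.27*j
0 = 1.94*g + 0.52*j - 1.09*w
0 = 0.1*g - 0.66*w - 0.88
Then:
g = -3.83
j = 10.28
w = -1.91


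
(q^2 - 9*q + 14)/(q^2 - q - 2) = (q - 7)/(q + 1)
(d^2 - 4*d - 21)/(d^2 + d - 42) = (d^2 - 4*d - 21)/(d^2 + d - 42)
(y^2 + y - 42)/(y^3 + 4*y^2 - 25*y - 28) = (y - 6)/(y^2 - 3*y - 4)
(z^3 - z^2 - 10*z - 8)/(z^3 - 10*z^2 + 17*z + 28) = (z + 2)/(z - 7)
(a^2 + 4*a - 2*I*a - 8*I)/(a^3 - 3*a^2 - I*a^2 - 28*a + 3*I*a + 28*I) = (a - 2*I)/(a^2 - a*(7 + I) + 7*I)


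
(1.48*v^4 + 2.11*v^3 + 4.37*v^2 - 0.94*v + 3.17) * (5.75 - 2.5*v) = -3.7*v^5 + 3.235*v^4 + 1.2075*v^3 + 27.4775*v^2 - 13.33*v + 18.2275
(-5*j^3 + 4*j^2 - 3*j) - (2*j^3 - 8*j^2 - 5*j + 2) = -7*j^3 + 12*j^2 + 2*j - 2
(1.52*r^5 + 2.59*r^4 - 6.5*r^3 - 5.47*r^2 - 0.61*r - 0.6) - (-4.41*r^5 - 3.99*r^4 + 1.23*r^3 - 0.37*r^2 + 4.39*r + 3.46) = 5.93*r^5 + 6.58*r^4 - 7.73*r^3 - 5.1*r^2 - 5.0*r - 4.06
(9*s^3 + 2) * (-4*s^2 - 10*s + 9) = -36*s^5 - 90*s^4 + 81*s^3 - 8*s^2 - 20*s + 18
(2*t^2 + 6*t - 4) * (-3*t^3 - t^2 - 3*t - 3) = -6*t^5 - 20*t^4 - 20*t^2 - 6*t + 12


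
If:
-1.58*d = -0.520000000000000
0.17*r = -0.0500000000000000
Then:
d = 0.33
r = -0.29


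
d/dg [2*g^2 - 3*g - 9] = 4*g - 3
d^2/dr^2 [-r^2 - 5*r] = -2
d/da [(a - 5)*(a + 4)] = 2*a - 1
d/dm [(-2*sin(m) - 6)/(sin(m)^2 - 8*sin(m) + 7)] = 2*(sin(m)^2 + 6*sin(m) - 31)*cos(m)/(sin(m)^2 - 8*sin(m) + 7)^2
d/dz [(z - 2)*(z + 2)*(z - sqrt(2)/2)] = 3*z^2 - sqrt(2)*z - 4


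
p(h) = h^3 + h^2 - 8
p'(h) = 3*h^2 + 2*h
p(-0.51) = -7.87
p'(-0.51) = -0.24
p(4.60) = 110.50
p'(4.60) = 72.68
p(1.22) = -4.70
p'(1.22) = 6.91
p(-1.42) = -8.85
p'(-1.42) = 3.21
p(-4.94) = -104.15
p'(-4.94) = 63.33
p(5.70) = 209.68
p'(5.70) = 108.87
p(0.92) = -6.37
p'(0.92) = 4.38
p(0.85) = -6.66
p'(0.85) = 3.87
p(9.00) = 802.00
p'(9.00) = 261.00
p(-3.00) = -26.00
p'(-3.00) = 21.00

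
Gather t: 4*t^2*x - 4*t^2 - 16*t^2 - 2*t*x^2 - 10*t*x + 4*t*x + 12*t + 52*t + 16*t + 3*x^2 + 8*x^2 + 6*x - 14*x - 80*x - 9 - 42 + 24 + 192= t^2*(4*x - 20) + t*(-2*x^2 - 6*x + 80) + 11*x^2 - 88*x + 165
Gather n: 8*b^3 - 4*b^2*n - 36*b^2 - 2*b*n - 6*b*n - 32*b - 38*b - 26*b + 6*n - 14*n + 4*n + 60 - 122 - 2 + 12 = 8*b^3 - 36*b^2 - 96*b + n*(-4*b^2 - 8*b - 4) - 52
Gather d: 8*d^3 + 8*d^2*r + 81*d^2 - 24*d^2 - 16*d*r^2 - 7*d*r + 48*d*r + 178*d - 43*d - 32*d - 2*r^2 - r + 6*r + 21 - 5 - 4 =8*d^3 + d^2*(8*r + 57) + d*(-16*r^2 + 41*r + 103) - 2*r^2 + 5*r + 12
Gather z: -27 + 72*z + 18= 72*z - 9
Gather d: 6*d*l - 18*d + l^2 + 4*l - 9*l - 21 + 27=d*(6*l - 18) + l^2 - 5*l + 6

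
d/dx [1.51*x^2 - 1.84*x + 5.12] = 3.02*x - 1.84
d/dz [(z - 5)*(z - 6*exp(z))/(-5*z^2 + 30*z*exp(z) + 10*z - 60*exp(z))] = -3/(5*z^2 - 20*z + 20)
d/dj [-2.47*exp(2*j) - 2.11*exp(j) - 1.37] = (-4.94*exp(j) - 2.11)*exp(j)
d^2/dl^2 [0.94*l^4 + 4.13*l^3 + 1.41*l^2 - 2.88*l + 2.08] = 11.28*l^2 + 24.78*l + 2.82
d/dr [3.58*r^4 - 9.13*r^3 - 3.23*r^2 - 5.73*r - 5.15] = 14.32*r^3 - 27.39*r^2 - 6.46*r - 5.73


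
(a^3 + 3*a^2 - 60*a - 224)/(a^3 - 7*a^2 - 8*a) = (a^2 + 11*a + 28)/(a*(a + 1))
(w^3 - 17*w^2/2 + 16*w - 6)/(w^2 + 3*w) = (w^3 - 17*w^2/2 + 16*w - 6)/(w*(w + 3))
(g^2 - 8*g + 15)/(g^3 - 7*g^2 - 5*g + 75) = (g - 3)/(g^2 - 2*g - 15)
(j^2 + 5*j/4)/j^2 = (j + 5/4)/j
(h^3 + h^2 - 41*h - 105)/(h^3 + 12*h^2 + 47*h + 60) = (h - 7)/(h + 4)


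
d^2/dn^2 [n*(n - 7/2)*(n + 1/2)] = 6*n - 6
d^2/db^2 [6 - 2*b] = 0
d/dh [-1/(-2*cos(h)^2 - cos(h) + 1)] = (4*cos(h) + 1)*sin(h)/(cos(h) + cos(2*h))^2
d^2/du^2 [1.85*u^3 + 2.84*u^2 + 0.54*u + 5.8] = 11.1*u + 5.68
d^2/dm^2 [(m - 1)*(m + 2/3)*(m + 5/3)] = 6*m + 8/3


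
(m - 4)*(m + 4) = m^2 - 16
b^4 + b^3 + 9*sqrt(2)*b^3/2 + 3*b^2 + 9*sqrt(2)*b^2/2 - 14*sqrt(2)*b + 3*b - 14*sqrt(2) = (b + 1)*(b - sqrt(2))*(b + 2*sqrt(2))*(b + 7*sqrt(2)/2)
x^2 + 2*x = x*(x + 2)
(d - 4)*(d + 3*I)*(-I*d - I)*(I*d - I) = d^4 - 4*d^3 + 3*I*d^3 - d^2 - 12*I*d^2 + 4*d - 3*I*d + 12*I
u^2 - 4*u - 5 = (u - 5)*(u + 1)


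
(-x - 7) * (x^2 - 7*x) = -x^3 + 49*x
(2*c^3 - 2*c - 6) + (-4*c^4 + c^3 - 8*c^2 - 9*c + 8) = -4*c^4 + 3*c^3 - 8*c^2 - 11*c + 2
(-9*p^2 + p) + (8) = -9*p^2 + p + 8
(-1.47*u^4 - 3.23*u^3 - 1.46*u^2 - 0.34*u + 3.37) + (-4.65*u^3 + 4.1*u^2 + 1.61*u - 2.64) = -1.47*u^4 - 7.88*u^3 + 2.64*u^2 + 1.27*u + 0.73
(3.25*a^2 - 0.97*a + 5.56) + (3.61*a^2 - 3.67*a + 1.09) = 6.86*a^2 - 4.64*a + 6.65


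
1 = 1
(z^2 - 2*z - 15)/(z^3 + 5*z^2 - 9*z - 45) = (z - 5)/(z^2 + 2*z - 15)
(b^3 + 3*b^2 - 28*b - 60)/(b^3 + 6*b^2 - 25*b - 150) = (b + 2)/(b + 5)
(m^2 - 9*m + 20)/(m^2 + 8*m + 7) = (m^2 - 9*m + 20)/(m^2 + 8*m + 7)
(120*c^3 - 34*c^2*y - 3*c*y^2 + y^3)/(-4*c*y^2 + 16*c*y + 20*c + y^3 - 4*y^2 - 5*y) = (-30*c^2 + c*y + y^2)/(y^2 - 4*y - 5)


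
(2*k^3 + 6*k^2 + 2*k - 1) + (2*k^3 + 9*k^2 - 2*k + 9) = 4*k^3 + 15*k^2 + 8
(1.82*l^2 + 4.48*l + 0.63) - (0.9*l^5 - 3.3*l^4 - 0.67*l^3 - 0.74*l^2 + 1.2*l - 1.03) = -0.9*l^5 + 3.3*l^4 + 0.67*l^3 + 2.56*l^2 + 3.28*l + 1.66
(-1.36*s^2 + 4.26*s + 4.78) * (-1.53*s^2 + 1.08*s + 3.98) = 2.0808*s^4 - 7.9866*s^3 - 8.1254*s^2 + 22.1172*s + 19.0244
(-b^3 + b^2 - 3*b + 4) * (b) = -b^4 + b^3 - 3*b^2 + 4*b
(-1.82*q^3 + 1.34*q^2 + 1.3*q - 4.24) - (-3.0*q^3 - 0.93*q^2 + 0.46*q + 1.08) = 1.18*q^3 + 2.27*q^2 + 0.84*q - 5.32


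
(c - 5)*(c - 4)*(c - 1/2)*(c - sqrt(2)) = c^4 - 19*c^3/2 - sqrt(2)*c^3 + 19*sqrt(2)*c^2/2 + 49*c^2/2 - 49*sqrt(2)*c/2 - 10*c + 10*sqrt(2)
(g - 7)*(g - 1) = g^2 - 8*g + 7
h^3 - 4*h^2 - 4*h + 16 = (h - 4)*(h - 2)*(h + 2)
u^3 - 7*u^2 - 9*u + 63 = (u - 7)*(u - 3)*(u + 3)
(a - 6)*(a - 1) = a^2 - 7*a + 6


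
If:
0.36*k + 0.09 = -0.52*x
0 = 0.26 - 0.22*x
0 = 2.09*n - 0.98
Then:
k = -1.96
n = 0.47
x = 1.18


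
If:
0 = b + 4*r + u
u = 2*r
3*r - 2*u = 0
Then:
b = 0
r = 0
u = 0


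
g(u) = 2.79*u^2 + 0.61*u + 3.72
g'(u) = 5.58*u + 0.61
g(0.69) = 5.47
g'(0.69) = 4.46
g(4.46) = 61.94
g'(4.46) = 25.50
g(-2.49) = 19.50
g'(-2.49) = -13.28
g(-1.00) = 5.90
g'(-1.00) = -4.97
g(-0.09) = 3.69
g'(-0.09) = 0.11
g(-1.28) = 7.51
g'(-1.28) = -6.53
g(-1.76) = 11.29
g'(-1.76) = -9.21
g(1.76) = 13.44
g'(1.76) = 10.43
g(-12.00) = 398.16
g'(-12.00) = -66.35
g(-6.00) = 100.50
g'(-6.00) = -32.87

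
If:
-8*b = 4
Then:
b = -1/2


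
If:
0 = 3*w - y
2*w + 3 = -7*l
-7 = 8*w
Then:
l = -5/28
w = -7/8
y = -21/8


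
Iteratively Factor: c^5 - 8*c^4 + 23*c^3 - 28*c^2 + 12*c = (c - 1)*(c^4 - 7*c^3 + 16*c^2 - 12*c) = (c - 2)*(c - 1)*(c^3 - 5*c^2 + 6*c) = (c - 2)^2*(c - 1)*(c^2 - 3*c) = c*(c - 2)^2*(c - 1)*(c - 3)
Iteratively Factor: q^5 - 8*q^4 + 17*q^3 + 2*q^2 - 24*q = (q - 2)*(q^4 - 6*q^3 + 5*q^2 + 12*q) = (q - 4)*(q - 2)*(q^3 - 2*q^2 - 3*q) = q*(q - 4)*(q - 2)*(q^2 - 2*q - 3) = q*(q - 4)*(q - 2)*(q + 1)*(q - 3)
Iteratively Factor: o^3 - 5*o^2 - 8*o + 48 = (o + 3)*(o^2 - 8*o + 16) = (o - 4)*(o + 3)*(o - 4)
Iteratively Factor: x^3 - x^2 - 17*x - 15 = (x + 3)*(x^2 - 4*x - 5) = (x + 1)*(x + 3)*(x - 5)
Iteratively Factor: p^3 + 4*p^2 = (p + 4)*(p^2) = p*(p + 4)*(p)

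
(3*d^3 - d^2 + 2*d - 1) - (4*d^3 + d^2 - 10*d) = -d^3 - 2*d^2 + 12*d - 1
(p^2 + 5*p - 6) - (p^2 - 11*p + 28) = 16*p - 34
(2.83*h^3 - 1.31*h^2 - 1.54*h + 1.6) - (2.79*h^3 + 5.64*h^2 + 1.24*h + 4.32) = 0.04*h^3 - 6.95*h^2 - 2.78*h - 2.72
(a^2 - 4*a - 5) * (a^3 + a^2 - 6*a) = a^5 - 3*a^4 - 15*a^3 + 19*a^2 + 30*a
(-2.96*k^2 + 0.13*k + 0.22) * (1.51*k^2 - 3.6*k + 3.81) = -4.4696*k^4 + 10.8523*k^3 - 11.4134*k^2 - 0.2967*k + 0.8382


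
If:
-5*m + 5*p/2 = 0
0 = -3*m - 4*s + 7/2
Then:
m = 7/6 - 4*s/3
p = 7/3 - 8*s/3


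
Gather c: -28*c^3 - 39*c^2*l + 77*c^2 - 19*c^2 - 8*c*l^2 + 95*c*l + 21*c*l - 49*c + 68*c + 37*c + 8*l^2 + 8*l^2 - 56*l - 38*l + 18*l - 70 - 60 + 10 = -28*c^3 + c^2*(58 - 39*l) + c*(-8*l^2 + 116*l + 56) + 16*l^2 - 76*l - 120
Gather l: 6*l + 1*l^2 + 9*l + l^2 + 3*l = 2*l^2 + 18*l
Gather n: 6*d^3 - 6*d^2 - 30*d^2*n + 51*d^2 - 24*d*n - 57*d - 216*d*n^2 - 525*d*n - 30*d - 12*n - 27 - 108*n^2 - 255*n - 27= 6*d^3 + 45*d^2 - 87*d + n^2*(-216*d - 108) + n*(-30*d^2 - 549*d - 267) - 54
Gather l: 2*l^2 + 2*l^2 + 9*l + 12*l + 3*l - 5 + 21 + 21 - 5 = 4*l^2 + 24*l + 32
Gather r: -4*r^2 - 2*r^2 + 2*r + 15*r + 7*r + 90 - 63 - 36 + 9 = -6*r^2 + 24*r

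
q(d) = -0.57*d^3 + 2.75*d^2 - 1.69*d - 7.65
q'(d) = -1.71*d^2 + 5.5*d - 1.69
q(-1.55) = 3.70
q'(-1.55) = -14.32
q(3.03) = -3.38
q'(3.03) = -0.72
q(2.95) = -3.34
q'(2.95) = -0.35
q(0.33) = -7.93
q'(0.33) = -0.06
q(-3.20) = 44.60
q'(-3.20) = -36.80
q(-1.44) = 2.19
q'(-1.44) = -13.16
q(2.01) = -4.57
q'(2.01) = 2.46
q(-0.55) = -5.79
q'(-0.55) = -5.23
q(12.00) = -616.89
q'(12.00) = -181.93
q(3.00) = -3.36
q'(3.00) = -0.58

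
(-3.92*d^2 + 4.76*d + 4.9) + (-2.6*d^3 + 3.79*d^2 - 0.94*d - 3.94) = -2.6*d^3 - 0.13*d^2 + 3.82*d + 0.96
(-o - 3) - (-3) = -o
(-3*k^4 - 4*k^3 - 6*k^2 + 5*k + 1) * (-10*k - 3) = 30*k^5 + 49*k^4 + 72*k^3 - 32*k^2 - 25*k - 3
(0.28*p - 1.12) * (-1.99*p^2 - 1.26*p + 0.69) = -0.5572*p^3 + 1.876*p^2 + 1.6044*p - 0.7728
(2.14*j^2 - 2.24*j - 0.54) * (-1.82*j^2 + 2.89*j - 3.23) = -3.8948*j^4 + 10.2614*j^3 - 12.403*j^2 + 5.6746*j + 1.7442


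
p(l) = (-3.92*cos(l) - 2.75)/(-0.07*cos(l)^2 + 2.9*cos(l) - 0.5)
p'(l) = (-0.14*sin(l)*cos(l) + 2.9*sin(l))*(-3.92*cos(l) - 2.75)/(-0.07*cos(l)^2 + 2.9*cos(l) - 0.5)^2 + 3.92*sin(l)/(-0.07*cos(l)^2 + 2.9*cos(l) - 0.5) = (0.2744*cos(l)^2 + 0.385*cos(l) - 9.935)*sin(l)/(0.0049*cos(l)^4 - 0.406*cos(l)^3 + 8.48*cos(l)^2 - 2.9*cos(l) + 0.25)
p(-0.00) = -2.86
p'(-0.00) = 0.00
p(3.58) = -0.25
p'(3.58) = 0.42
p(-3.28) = -0.33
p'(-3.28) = -0.12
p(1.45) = 21.26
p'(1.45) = -427.19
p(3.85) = -0.08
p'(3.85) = 0.87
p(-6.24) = -2.86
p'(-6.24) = -0.07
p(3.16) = -0.34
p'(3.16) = 0.02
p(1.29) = -12.86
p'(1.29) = -105.92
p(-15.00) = -0.08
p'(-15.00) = 0.87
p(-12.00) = -3.19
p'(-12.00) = -1.40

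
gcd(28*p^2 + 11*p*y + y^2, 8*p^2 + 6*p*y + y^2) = 4*p + y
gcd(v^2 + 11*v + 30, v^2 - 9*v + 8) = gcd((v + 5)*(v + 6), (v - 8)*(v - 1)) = 1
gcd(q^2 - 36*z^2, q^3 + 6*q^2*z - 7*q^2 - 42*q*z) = q + 6*z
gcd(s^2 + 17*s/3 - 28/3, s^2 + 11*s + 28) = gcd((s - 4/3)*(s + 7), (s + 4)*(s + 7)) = s + 7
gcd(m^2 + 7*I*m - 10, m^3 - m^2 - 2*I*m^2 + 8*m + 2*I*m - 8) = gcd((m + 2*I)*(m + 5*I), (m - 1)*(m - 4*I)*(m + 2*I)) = m + 2*I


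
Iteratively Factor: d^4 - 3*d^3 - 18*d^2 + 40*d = (d - 5)*(d^3 + 2*d^2 - 8*d) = (d - 5)*(d + 4)*(d^2 - 2*d) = d*(d - 5)*(d + 4)*(d - 2)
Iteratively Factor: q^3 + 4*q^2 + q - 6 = (q + 2)*(q^2 + 2*q - 3) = (q - 1)*(q + 2)*(q + 3)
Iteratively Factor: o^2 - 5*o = (o - 5)*(o)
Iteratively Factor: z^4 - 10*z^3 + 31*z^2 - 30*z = (z)*(z^3 - 10*z^2 + 31*z - 30) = z*(z - 2)*(z^2 - 8*z + 15) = z*(z - 5)*(z - 2)*(z - 3)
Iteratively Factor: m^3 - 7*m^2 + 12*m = (m - 4)*(m^2 - 3*m) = (m - 4)*(m - 3)*(m)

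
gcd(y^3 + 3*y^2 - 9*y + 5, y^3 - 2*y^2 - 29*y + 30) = y^2 + 4*y - 5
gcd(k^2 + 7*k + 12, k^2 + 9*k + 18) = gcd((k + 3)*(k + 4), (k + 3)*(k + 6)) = k + 3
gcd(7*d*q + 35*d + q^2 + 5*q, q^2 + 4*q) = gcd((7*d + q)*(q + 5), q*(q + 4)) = 1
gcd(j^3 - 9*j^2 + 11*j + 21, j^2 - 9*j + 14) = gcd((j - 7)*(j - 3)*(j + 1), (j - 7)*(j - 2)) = j - 7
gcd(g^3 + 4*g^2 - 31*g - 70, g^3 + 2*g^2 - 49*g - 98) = g^2 + 9*g + 14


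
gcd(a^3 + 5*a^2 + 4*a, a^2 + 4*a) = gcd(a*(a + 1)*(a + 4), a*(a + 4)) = a^2 + 4*a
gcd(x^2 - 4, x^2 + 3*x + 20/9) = 1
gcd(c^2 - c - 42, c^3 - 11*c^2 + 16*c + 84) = c - 7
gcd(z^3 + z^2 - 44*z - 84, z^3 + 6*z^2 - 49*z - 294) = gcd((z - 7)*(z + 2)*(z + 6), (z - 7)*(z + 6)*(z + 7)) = z^2 - z - 42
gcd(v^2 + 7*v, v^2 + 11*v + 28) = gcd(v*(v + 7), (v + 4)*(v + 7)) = v + 7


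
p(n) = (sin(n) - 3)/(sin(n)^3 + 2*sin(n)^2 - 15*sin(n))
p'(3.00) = 9.93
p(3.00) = 1.38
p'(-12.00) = -0.58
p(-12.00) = 0.34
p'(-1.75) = 0.03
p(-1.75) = -0.25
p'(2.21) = 0.18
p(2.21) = 0.21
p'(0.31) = -2.04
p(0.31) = 0.62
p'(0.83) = -0.24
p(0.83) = 0.24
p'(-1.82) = 0.05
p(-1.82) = -0.26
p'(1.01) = -0.15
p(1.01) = 0.20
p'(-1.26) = -0.06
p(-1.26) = -0.26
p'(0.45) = -0.95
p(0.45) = 0.42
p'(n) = (sin(n) - 3)*(-3*sin(n)^2*cos(n) - 4*sin(n)*cos(n) + 15*cos(n))/(sin(n)^3 + 2*sin(n)^2 - 15*sin(n))^2 + cos(n)/(sin(n)^3 + 2*sin(n)^2 - 15*sin(n))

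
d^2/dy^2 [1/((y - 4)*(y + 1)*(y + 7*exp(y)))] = (-7*(y - 4)^2*(y + 1)^2*(y + 7*exp(y))*exp(y) + 2*(y - 4)^2*(y + 1)^2*(7*exp(y) + 1)^2 + 2*(y - 4)^2*(y + 1)*(y + 7*exp(y))*(7*exp(y) + 1) + 2*(y - 4)^2*(y + 7*exp(y))^2 + 2*(y - 4)*(y + 1)^2*(y + 7*exp(y))*(7*exp(y) + 1) + 2*(y - 4)*(y + 1)*(y + 7*exp(y))^2 + 2*(y + 1)^2*(y + 7*exp(y))^2)/((y - 4)^3*(y + 1)^3*(y + 7*exp(y))^3)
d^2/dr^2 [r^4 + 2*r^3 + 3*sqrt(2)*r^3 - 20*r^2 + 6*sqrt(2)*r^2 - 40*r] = 12*r^2 + 12*r + 18*sqrt(2)*r - 40 + 12*sqrt(2)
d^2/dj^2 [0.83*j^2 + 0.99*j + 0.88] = 1.66000000000000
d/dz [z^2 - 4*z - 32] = 2*z - 4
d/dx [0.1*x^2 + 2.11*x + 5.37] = 0.2*x + 2.11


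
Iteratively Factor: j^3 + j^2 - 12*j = (j + 4)*(j^2 - 3*j) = (j - 3)*(j + 4)*(j)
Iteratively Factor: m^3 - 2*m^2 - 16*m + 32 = (m - 2)*(m^2 - 16) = (m - 2)*(m + 4)*(m - 4)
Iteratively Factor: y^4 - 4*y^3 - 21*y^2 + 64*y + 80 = (y - 5)*(y^3 + y^2 - 16*y - 16) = (y - 5)*(y + 1)*(y^2 - 16) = (y - 5)*(y + 1)*(y + 4)*(y - 4)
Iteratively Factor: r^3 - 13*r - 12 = (r + 1)*(r^2 - r - 12) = (r + 1)*(r + 3)*(r - 4)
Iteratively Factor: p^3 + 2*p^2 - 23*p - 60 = (p + 4)*(p^2 - 2*p - 15) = (p + 3)*(p + 4)*(p - 5)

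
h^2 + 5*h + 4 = (h + 1)*(h + 4)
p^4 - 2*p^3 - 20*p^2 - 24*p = p*(p - 6)*(p + 2)^2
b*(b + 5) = b^2 + 5*b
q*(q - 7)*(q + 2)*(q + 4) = q^4 - q^3 - 34*q^2 - 56*q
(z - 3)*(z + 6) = z^2 + 3*z - 18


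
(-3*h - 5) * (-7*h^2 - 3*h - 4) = 21*h^3 + 44*h^2 + 27*h + 20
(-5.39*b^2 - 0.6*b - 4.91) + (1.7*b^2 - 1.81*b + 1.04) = -3.69*b^2 - 2.41*b - 3.87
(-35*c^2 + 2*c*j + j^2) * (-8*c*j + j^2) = 280*c^3*j - 51*c^2*j^2 - 6*c*j^3 + j^4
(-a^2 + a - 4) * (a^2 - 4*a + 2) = -a^4 + 5*a^3 - 10*a^2 + 18*a - 8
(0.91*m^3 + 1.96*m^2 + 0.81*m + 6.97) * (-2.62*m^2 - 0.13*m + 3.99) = -2.3842*m^5 - 5.2535*m^4 + 1.2539*m^3 - 10.5463*m^2 + 2.3258*m + 27.8103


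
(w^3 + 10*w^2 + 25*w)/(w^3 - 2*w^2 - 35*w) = (w + 5)/(w - 7)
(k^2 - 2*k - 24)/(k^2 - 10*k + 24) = (k + 4)/(k - 4)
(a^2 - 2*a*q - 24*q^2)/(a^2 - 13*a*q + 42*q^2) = (-a - 4*q)/(-a + 7*q)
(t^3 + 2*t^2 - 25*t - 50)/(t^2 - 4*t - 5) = (t^2 + 7*t + 10)/(t + 1)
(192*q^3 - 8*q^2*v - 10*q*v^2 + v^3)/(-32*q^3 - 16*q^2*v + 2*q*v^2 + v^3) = (-48*q^2 + 14*q*v - v^2)/(8*q^2 + 2*q*v - v^2)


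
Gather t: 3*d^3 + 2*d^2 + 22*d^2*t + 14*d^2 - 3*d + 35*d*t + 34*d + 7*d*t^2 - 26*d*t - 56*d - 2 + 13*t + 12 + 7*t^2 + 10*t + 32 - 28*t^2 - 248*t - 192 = 3*d^3 + 16*d^2 - 25*d + t^2*(7*d - 21) + t*(22*d^2 + 9*d - 225) - 150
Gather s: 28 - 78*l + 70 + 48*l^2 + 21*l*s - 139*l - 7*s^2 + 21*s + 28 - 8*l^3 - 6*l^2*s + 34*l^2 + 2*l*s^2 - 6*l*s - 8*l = -8*l^3 + 82*l^2 - 225*l + s^2*(2*l - 7) + s*(-6*l^2 + 15*l + 21) + 126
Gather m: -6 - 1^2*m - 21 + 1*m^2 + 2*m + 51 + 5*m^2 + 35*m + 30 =6*m^2 + 36*m + 54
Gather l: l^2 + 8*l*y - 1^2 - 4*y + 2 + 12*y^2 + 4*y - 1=l^2 + 8*l*y + 12*y^2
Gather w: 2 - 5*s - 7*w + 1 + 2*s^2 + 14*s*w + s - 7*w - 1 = 2*s^2 - 4*s + w*(14*s - 14) + 2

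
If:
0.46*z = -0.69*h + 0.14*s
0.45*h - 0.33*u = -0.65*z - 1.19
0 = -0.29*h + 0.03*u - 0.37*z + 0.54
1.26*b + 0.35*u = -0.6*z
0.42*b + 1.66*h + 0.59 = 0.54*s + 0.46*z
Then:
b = -0.70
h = 5.53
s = 19.55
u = 6.53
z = -2.35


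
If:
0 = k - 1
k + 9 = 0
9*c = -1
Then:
No Solution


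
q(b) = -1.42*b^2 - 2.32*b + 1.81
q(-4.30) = -14.47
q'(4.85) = -16.09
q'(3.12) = -11.18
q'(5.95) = -19.22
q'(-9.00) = 23.24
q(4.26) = -33.84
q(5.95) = -62.27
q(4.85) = -42.84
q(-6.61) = -44.90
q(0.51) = 0.26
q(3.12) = -19.25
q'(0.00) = -2.32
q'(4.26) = -14.42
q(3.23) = -20.50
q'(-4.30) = 9.89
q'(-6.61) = 16.45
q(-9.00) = -92.33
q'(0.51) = -3.77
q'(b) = -2.84*b - 2.32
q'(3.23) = -11.49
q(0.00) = 1.81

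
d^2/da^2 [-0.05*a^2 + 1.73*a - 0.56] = -0.100000000000000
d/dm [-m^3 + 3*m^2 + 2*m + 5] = -3*m^2 + 6*m + 2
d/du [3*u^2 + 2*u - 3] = 6*u + 2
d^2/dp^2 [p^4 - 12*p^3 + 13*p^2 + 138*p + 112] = 12*p^2 - 72*p + 26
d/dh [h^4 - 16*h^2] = 4*h*(h^2 - 8)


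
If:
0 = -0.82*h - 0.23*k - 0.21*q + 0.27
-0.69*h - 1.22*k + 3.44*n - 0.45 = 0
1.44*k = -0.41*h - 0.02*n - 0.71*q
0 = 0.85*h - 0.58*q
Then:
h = 0.30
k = -0.30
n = 0.08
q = 0.44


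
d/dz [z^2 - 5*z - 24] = 2*z - 5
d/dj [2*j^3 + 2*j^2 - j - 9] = 6*j^2 + 4*j - 1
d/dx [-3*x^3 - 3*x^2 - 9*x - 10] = -9*x^2 - 6*x - 9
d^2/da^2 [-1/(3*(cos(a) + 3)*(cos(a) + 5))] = 2*(2*sin(a)^4 - 3*sin(a)^2 - 75*cos(a) + 3*cos(3*a) - 48)/(3*(cos(a) + 3)^3*(cos(a) + 5)^3)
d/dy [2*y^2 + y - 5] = 4*y + 1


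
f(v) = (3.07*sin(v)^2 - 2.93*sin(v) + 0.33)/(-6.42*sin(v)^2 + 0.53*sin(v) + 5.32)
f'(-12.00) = -0.05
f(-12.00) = -0.10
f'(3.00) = 0.39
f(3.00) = 0.00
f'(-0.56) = -3.27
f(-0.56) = 0.85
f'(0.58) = -0.04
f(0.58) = -0.10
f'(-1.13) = -159.88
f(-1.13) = -13.37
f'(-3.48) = 0.22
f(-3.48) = -0.06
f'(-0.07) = -0.67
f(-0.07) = 0.10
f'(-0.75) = -9.17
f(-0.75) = 1.90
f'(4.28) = 129.02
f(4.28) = -12.16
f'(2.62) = 0.09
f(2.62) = -0.09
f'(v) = (6.14*sin(v)*cos(v) - 2.93*cos(v))/(-6.42*sin(v)^2 + 0.53*sin(v) + 5.32) + (12.84*sin(v)*cos(v) - 0.53*cos(v))*(3.07*sin(v)^2 - 2.93*sin(v) + 0.33)/(-6.42*sin(v)^2 + 0.53*sin(v) + 5.32)^2 = (-17.1835*sin(v)^2 + 36.902*sin(v) - 15.7625)*cos(v)/(41.2164*sin(v)^4 - 6.8052*sin(v)^3 - 68.0279*sin(v)^2 + 5.6392*sin(v) + 28.3024)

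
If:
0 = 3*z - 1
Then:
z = 1/3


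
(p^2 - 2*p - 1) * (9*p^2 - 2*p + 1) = 9*p^4 - 20*p^3 - 4*p^2 - 1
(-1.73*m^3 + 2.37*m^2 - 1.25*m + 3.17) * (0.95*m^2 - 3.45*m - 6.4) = -1.6435*m^5 + 8.22*m^4 + 1.708*m^3 - 7.844*m^2 - 2.9365*m - 20.288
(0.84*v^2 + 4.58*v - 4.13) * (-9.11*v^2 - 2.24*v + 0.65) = -7.6524*v^4 - 43.6054*v^3 + 27.9111*v^2 + 12.2282*v - 2.6845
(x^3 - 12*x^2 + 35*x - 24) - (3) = x^3 - 12*x^2 + 35*x - 27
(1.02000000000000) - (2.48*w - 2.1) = 3.12 - 2.48*w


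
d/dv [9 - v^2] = -2*v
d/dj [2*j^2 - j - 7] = 4*j - 1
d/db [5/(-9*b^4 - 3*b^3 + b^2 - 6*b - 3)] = 5*(36*b^3 + 9*b^2 - 2*b + 6)/(9*b^4 + 3*b^3 - b^2 + 6*b + 3)^2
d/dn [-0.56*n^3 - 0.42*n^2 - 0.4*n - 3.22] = -1.68*n^2 - 0.84*n - 0.4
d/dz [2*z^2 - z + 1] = 4*z - 1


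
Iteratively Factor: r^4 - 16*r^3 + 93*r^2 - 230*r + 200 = (r - 2)*(r^3 - 14*r^2 + 65*r - 100) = (r - 5)*(r - 2)*(r^2 - 9*r + 20) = (r - 5)^2*(r - 2)*(r - 4)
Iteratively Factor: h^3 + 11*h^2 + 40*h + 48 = (h + 3)*(h^2 + 8*h + 16) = (h + 3)*(h + 4)*(h + 4)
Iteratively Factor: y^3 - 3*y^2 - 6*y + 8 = (y - 4)*(y^2 + y - 2) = (y - 4)*(y - 1)*(y + 2)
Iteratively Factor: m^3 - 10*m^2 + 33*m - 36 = (m - 3)*(m^2 - 7*m + 12) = (m - 4)*(m - 3)*(m - 3)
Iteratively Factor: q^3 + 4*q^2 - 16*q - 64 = (q + 4)*(q^2 - 16) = (q - 4)*(q + 4)*(q + 4)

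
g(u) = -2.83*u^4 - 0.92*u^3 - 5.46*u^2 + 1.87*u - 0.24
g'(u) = -11.32*u^3 - 2.76*u^2 - 10.92*u + 1.87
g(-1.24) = -15.89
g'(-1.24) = 32.75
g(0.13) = -0.09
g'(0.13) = 0.38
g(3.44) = -492.17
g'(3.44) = -529.17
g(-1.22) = -15.25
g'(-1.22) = 31.64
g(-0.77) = -5.49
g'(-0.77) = 13.81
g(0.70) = -2.60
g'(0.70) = -11.01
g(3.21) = -381.40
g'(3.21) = -436.04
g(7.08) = -7698.01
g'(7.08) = -4231.20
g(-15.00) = -141420.54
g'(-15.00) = 37749.67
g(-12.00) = -57902.04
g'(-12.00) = 19296.43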